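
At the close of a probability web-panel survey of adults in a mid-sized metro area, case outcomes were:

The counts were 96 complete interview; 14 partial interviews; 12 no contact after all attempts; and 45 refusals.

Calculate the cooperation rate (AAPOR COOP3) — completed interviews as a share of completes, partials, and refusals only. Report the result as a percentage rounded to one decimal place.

Top = 96
Base = 96 + 14 + 45 = 155
COOP3 = 96 / 155 = 0.6194

61.9%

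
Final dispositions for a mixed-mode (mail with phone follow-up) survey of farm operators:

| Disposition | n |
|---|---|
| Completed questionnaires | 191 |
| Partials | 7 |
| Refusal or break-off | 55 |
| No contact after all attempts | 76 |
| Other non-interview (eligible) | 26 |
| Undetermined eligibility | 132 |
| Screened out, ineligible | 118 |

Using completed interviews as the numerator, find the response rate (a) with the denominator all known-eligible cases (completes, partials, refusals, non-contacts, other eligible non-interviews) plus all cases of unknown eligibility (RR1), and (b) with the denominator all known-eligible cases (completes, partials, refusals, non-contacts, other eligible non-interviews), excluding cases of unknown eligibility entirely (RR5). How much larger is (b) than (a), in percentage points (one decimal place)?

14.6

Numerator → 191
Denom → 191 + 7 + 55 + 76 + 26 + 132 = 487
RR1 = 191 / 487 = 0.3922
Denom → 191 + 7 + 55 + 76 + 26 = 355
RR5 = 191 / 355 = 0.5380
Difference = 53.80 − 39.22 = 14.58 percentage points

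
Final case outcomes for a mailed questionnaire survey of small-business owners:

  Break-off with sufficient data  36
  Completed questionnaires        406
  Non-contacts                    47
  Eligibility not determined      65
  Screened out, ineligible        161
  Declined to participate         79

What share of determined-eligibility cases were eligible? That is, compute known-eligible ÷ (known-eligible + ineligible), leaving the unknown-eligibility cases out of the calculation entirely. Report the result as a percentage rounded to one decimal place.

Eligible (known): 406 + 36 + 79 + 47 = 568
e = 568 / (568 + 161) = 568 / 729 = 0.7791

77.9%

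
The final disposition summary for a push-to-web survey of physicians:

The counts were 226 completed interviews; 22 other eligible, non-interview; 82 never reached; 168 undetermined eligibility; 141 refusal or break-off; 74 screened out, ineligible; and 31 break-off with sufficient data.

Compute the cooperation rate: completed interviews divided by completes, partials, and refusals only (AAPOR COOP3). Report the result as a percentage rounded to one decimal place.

56.8%

Numerator: 226
Denominator: 226 + 31 + 141 = 398
COOP3 = 226 / 398 = 0.5678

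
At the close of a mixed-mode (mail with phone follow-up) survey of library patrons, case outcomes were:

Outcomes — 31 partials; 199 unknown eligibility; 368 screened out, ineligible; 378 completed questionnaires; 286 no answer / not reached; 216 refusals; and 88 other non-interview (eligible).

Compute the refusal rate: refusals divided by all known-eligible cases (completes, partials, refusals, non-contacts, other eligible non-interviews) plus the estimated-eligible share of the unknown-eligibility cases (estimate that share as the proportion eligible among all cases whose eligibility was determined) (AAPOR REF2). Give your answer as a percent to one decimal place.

Top → 216
Determined eligible → 378 + 31 + 216 + 286 + 88 = 999
e = 999 / (999 + 368) = 999 / 1367 = 0.7308
e × U → 0.7308 × 199 = 145.43
Denom → 999 + 145.43 = 1144.43
REF2 = 216 / 1144.43 = 0.1887

18.9%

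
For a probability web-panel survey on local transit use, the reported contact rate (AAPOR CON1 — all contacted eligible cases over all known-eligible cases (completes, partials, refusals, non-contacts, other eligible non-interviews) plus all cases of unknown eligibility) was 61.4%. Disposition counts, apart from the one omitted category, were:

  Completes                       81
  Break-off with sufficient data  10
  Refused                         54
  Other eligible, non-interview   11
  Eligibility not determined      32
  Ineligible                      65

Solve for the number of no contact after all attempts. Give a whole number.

Top → 81 + 10 + 54 + 11 = 156
CON1 = 156 / D = 0.614
D = 156 / 0.614 = 254.1
Rest of base = 188
no contact after all attempts = 254.1 − 188 ≈ 66

66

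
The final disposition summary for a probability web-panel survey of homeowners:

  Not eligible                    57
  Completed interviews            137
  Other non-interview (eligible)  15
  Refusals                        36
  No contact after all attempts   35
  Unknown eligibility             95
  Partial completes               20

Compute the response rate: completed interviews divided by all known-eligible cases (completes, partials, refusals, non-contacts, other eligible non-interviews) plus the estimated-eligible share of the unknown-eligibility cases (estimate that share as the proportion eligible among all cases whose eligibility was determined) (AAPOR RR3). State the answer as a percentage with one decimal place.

Top → 137
Known eligible → 137 + 20 + 36 + 35 + 15 = 243
e = 243 / (243 + 57) = 243 / 300 = 0.8100
Estimated eligible among unknowns → 0.8100 × 95 = 76.95
Base → 243 + 76.95 = 319.95
RR3 = 137 / 319.95 = 0.4282

42.8%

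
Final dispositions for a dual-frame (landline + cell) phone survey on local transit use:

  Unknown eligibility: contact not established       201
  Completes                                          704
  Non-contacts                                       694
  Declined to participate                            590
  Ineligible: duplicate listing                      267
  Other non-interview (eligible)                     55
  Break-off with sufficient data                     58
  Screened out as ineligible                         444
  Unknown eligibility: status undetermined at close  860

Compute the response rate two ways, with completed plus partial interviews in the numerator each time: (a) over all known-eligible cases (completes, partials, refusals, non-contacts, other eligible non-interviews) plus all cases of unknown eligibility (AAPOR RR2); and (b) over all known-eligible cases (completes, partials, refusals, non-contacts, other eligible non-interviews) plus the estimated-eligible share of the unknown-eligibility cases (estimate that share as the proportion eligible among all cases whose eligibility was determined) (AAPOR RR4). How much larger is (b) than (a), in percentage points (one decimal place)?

Eligibility not determined = 201 + 860 = 1061
Not eligible = 444 + 267 = 711
Top = 704 + 58 = 762
Base = 704 + 58 + 590 + 694 + 55 + 1061 = 3162
RR2 = 762 / 3162 = 0.2410
Determined eligible = 704 + 58 + 590 + 694 + 55 = 2101
e = 2101 / (2101 + 711) = 2101 / 2812 = 0.7472
Eligible share of unknowns = 0.7472 × 1061 = 792.78
Base = 2101 + 792.78 = 2893.78
RR4 = 762 / 2893.78 = 0.2633
Difference = 26.33 − 24.10 = 2.23 percentage points

2.2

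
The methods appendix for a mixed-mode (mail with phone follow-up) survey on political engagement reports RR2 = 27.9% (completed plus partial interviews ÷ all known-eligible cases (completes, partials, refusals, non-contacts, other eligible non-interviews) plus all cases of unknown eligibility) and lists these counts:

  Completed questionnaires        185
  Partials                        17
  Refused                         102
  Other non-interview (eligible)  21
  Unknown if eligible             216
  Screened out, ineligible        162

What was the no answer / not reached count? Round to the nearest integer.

183

Numerator → 185 + 17 = 202
RR2 = 202 / D = 0.279
D = 202 / 0.279 = 724.0
Rest of base = 541
no answer / not reached = 724.0 − 541 ≈ 183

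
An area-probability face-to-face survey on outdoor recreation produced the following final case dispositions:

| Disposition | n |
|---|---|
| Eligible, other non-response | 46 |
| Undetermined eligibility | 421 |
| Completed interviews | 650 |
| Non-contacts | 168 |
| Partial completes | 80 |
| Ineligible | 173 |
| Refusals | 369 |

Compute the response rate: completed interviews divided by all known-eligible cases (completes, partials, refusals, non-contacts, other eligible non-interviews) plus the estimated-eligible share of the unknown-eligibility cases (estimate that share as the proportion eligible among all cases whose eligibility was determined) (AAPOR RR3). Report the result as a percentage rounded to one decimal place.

Numerator → 650
Determined eligible → 650 + 80 + 369 + 168 + 46 = 1313
e = 1313 / (1313 + 173) = 1313 / 1486 = 0.8836
Estimated eligible among unknowns → 0.8836 × 421 = 372.00
Base → 1313 + 372.00 = 1685.00
RR3 = 650 / 1685.00 = 0.3858

38.6%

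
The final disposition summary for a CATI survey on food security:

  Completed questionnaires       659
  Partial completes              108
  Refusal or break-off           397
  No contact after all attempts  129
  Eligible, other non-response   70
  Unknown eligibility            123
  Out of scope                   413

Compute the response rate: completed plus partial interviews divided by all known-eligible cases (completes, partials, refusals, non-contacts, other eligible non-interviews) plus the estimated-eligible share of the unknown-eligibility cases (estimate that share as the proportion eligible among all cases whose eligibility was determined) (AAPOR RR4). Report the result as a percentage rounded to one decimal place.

Num: 659 + 108 = 767
Eligible (known): 659 + 108 + 397 + 129 + 70 = 1363
e = 1363 / (1363 + 413) = 1363 / 1776 = 0.7675
Estimated eligible among unknowns: 0.7675 × 123 = 94.40
Denom: 1363 + 94.40 = 1457.40
RR4 = 767 / 1457.40 = 0.5263

52.6%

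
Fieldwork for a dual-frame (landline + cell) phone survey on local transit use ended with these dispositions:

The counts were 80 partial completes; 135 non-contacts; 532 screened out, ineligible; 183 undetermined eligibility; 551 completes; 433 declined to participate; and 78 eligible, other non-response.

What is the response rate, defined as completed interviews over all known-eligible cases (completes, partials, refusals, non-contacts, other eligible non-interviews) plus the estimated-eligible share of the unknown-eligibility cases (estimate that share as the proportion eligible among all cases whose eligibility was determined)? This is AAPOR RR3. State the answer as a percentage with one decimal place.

Numerator: 551
Known eligible: 551 + 80 + 433 + 135 + 78 = 1277
e = 1277 / (1277 + 532) = 1277 / 1809 = 0.7059
Eligible share of unknowns: 0.7059 × 183 = 129.18
Denom: 1277 + 129.18 = 1406.18
RR3 = 551 / 1406.18 = 0.3918

39.2%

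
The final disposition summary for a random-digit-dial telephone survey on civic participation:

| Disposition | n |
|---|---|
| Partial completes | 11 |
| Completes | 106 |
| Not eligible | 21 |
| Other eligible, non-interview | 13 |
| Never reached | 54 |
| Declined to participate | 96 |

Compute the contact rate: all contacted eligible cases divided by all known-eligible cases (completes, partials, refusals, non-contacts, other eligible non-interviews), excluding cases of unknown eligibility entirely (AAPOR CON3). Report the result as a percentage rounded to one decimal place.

Top = 106 + 11 + 96 + 13 = 226
Denom = 106 + 11 + 96 + 54 + 13 = 280
CON3 = 226 / 280 = 0.8071

80.7%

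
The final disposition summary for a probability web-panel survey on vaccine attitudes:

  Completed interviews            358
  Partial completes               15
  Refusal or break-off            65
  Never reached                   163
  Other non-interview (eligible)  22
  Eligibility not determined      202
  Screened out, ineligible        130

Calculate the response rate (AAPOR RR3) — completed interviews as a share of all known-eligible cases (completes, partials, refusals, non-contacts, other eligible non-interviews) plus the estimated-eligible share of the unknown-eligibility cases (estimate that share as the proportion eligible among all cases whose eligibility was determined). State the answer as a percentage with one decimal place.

45.3%

Top → 358
Eligible (known) → 358 + 15 + 65 + 163 + 22 = 623
e = 623 / (623 + 130) = 623 / 753 = 0.8274
e × U → 0.8274 × 202 = 167.13
Denominator → 623 + 167.13 = 790.13
RR3 = 358 / 790.13 = 0.4531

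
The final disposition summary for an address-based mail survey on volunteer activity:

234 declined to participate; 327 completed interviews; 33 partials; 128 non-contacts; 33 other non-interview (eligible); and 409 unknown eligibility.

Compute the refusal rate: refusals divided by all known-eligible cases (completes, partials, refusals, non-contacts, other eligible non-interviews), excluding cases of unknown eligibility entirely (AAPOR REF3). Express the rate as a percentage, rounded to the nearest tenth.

31.0%

Num → 234
Base → 327 + 33 + 234 + 128 + 33 = 755
REF3 = 234 / 755 = 0.3099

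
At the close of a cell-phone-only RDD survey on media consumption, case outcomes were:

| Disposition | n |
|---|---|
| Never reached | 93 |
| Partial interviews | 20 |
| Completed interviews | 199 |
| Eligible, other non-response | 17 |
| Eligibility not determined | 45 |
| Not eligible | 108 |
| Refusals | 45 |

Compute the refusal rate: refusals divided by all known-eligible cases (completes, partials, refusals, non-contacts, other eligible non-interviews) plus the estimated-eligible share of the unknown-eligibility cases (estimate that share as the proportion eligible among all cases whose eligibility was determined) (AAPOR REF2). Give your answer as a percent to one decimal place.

Num = 45
Eligible (known) = 199 + 20 + 45 + 93 + 17 = 374
e = 374 / (374 + 108) = 374 / 482 = 0.7759
Eligible share of unknowns = 0.7759 × 45 = 34.92
Denom = 374 + 34.92 = 408.92
REF2 = 45 / 408.92 = 0.1100

11.0%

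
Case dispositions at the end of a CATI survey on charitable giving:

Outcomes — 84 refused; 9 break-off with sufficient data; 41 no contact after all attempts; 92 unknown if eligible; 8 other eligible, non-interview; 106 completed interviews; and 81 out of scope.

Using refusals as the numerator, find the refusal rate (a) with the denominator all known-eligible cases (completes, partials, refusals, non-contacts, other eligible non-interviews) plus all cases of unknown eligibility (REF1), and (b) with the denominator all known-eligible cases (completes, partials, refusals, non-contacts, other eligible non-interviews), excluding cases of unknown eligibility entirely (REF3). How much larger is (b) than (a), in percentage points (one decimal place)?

9.2

Top → 84
Denom → 106 + 9 + 84 + 41 + 8 + 92 = 340
REF1 = 84 / 340 = 0.2471
Denom → 106 + 9 + 84 + 41 + 8 = 248
REF3 = 84 / 248 = 0.3387
Difference = 33.87 − 24.71 = 9.16 percentage points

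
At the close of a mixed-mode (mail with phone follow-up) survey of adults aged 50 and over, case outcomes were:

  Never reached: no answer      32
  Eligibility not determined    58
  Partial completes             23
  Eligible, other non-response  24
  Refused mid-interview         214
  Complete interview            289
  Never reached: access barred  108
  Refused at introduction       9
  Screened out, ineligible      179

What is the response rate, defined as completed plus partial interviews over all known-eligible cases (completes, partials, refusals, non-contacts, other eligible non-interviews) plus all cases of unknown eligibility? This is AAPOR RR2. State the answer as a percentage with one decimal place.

41.2%

Refusals = 9 + 214 = 223
No answer / not reached = 32 + 108 = 140
Num: 289 + 23 = 312
Base: 289 + 23 + 223 + 140 + 24 + 58 = 757
RR2 = 312 / 757 = 0.4122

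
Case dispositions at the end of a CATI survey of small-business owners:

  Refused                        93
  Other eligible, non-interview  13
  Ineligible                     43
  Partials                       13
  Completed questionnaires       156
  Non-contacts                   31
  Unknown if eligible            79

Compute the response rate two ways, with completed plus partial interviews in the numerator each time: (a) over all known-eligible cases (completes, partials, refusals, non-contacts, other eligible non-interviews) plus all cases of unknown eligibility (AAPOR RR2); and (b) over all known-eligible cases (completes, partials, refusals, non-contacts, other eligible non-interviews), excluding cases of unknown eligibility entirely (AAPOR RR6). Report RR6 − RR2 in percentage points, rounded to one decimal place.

11.3

Num → 156 + 13 = 169
Base → 156 + 13 + 93 + 31 + 13 + 79 = 385
RR2 = 169 / 385 = 0.4390
Base → 156 + 13 + 93 + 31 + 13 = 306
RR6 = 169 / 306 = 0.5523
Difference = 55.23 − 43.90 = 11.33 percentage points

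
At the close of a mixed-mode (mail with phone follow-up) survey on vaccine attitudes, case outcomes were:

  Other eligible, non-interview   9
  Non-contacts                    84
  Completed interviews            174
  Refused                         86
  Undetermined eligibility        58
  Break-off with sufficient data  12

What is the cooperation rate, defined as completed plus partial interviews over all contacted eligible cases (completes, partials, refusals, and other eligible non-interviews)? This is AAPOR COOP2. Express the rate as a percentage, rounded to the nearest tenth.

Numerator: 174 + 12 = 186
Denom: 174 + 12 + 86 + 9 = 281
COOP2 = 186 / 281 = 0.6619

66.2%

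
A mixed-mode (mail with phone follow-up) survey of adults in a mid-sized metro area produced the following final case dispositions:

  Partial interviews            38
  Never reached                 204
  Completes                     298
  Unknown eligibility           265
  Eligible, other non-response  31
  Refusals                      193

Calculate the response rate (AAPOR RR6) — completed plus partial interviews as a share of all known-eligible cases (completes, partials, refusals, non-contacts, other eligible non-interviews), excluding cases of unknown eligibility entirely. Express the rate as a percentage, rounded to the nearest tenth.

Numerator: 298 + 38 = 336
Denominator: 298 + 38 + 193 + 204 + 31 = 764
RR6 = 336 / 764 = 0.4398

44.0%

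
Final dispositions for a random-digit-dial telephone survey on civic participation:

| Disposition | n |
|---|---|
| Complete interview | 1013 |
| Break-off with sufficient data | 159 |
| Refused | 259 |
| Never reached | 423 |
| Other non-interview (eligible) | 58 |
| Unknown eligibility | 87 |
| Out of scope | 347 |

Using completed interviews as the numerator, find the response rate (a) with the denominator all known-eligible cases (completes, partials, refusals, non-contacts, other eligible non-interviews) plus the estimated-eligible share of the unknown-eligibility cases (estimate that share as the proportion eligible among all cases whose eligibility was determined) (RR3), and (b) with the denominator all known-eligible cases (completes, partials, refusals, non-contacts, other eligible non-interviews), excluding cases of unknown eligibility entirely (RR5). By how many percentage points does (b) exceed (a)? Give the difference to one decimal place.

Num → 1013
Eligible (known) → 1013 + 159 + 259 + 423 + 58 = 1912
e = 1912 / (1912 + 347) = 1912 / 2259 = 0.8464
Estimated eligible among unknowns → 0.8464 × 87 = 73.64
Denominator → 1912 + 73.64 = 1985.64
RR3 = 1013 / 1985.64 = 0.5102
Denominator → 1013 + 159 + 259 + 423 + 58 = 1912
RR5 = 1013 / 1912 = 0.5298
Difference = 52.98 − 51.02 = 1.96 percentage points

2.0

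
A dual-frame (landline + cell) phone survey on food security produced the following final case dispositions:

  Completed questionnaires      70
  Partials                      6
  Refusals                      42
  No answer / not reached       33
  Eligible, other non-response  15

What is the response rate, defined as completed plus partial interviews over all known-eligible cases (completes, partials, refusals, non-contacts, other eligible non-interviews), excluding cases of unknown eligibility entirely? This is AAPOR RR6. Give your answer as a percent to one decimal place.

Top = 70 + 6 = 76
Denom = 70 + 6 + 42 + 33 + 15 = 166
RR6 = 76 / 166 = 0.4578

45.8%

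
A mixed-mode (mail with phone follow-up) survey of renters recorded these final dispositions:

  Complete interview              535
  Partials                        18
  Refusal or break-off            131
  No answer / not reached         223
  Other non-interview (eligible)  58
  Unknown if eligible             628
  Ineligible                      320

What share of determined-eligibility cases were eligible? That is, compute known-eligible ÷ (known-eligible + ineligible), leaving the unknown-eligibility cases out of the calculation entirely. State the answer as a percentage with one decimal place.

Determined eligible → 535 + 18 + 131 + 223 + 58 = 965
e = 965 / (965 + 320) = 965 / 1285 = 0.7510

75.1%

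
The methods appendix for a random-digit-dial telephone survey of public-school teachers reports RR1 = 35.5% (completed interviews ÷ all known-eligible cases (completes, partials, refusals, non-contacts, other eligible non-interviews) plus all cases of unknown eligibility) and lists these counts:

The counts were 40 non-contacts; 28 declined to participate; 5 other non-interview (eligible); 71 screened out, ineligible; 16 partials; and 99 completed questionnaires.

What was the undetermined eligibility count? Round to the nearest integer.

91

RR1 = 99 / D = 0.355
D = 99 / 0.355 = 278.9
Rest of base = 188
undetermined eligibility = 278.9 − 188 ≈ 91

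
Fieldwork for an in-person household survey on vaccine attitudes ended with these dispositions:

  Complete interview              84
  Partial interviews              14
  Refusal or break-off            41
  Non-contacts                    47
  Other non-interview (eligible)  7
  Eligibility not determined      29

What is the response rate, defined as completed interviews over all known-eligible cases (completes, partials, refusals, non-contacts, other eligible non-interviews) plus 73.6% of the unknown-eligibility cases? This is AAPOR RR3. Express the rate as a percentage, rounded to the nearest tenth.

Numerator: 84
Known eligible: 84 + 14 + 41 + 47 + 7 = 193
Eligible share of unknowns: 0.7360 × 29 = 21.34
Denominator: 193 + 21.34 = 214.34
RR3 = 84 / 214.34 = 0.3919

39.2%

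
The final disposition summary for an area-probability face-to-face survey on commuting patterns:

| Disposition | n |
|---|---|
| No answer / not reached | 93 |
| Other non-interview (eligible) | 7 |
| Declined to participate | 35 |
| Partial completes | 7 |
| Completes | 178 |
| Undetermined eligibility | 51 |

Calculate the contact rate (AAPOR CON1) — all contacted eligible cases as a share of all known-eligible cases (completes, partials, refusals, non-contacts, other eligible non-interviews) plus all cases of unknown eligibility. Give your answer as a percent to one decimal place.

Num = 178 + 7 + 35 + 7 = 227
Base = 178 + 7 + 35 + 93 + 7 + 51 = 371
CON1 = 227 / 371 = 0.6119

61.2%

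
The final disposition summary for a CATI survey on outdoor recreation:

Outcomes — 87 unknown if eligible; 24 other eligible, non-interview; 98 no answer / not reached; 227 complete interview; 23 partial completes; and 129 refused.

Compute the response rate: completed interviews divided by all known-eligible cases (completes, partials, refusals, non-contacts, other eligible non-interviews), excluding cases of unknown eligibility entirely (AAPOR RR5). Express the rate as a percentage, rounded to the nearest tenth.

45.3%

Top = 227
Base = 227 + 23 + 129 + 98 + 24 = 501
RR5 = 227 / 501 = 0.4531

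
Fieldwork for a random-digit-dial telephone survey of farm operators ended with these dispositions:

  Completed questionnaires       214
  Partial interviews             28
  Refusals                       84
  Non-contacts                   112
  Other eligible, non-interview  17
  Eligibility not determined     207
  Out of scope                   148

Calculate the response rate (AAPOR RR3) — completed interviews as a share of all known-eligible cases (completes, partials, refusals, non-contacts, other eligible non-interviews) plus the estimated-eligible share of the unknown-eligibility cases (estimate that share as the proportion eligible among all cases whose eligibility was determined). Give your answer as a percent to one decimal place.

Num → 214
Eligible (known) → 214 + 28 + 84 + 112 + 17 = 455
e = 455 / (455 + 148) = 455 / 603 = 0.7546
e × U → 0.7546 × 207 = 156.20
Denom → 455 + 156.20 = 611.20
RR3 = 214 / 611.20 = 0.3501

35.0%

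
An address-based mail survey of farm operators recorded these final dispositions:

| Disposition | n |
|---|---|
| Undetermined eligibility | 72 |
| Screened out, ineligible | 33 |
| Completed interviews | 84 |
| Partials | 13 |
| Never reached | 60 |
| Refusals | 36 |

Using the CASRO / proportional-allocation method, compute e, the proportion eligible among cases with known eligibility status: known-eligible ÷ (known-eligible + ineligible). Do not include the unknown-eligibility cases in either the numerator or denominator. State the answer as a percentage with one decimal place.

Known eligible → 84 + 13 + 36 + 60 = 193
e = 193 / (193 + 33) = 193 / 226 = 0.8540

85.4%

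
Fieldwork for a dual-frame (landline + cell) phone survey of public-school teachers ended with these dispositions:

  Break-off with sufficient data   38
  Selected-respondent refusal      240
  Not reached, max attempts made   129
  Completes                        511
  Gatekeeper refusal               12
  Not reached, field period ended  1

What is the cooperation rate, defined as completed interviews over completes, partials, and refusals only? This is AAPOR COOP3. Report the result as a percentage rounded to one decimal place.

Refused = 12 + 240 = 252
No answer / not reached = 1 + 129 = 130
Numerator → 511
Base → 511 + 38 + 252 = 801
COOP3 = 511 / 801 = 0.6380

63.8%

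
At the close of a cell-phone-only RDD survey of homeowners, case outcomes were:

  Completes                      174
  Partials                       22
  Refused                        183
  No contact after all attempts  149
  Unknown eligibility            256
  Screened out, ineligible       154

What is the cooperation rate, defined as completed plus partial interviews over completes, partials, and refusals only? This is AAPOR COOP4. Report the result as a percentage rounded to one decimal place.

51.7%

Numerator = 174 + 22 = 196
Denominator = 174 + 22 + 183 = 379
COOP4 = 196 / 379 = 0.5172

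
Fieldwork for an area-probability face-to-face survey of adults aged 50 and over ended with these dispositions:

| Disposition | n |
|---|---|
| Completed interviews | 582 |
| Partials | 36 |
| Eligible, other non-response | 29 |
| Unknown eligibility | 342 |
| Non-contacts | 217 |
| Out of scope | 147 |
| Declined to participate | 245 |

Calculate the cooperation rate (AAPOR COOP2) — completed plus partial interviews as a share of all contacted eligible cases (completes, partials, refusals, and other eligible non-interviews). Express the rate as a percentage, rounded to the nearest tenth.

69.3%

Num: 582 + 36 = 618
Denominator: 582 + 36 + 245 + 29 = 892
COOP2 = 618 / 892 = 0.6928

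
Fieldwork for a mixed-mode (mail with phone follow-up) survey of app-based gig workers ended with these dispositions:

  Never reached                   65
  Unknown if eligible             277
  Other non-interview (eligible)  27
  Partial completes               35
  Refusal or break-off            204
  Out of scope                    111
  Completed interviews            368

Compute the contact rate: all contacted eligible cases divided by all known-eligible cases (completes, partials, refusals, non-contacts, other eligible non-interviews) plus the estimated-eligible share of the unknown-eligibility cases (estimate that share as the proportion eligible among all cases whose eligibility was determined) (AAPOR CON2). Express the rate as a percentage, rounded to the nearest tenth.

Num: 368 + 35 + 204 + 27 = 634
Known eligible: 368 + 35 + 204 + 65 + 27 = 699
e = 699 / (699 + 111) = 699 / 810 = 0.8630
Eligible share of unknowns: 0.8630 × 277 = 239.05
Denom: 699 + 239.05 = 938.05
CON2 = 634 / 938.05 = 0.6759

67.6%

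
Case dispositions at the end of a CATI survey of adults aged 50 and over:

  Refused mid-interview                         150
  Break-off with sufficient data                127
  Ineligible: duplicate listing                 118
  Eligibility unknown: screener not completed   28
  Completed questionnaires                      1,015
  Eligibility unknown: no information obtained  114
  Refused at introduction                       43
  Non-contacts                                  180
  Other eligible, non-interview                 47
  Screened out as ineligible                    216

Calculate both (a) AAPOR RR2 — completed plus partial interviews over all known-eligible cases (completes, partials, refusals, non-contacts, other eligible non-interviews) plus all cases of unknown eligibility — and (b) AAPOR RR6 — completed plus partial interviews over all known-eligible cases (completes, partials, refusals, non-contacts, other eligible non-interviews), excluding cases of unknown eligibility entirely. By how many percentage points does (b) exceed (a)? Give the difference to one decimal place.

6.1

Refused = 43 + 150 = 193
Unknown if eligible = 28 + 114 = 142
Screened out, ineligible = 216 + 118 = 334
Num → 1015 + 127 = 1142
Denominator → 1015 + 127 + 193 + 180 + 47 + 142 = 1704
RR2 = 1142 / 1704 = 0.6702
Denominator → 1015 + 127 + 193 + 180 + 47 = 1562
RR6 = 1142 / 1562 = 0.7311
Difference = 73.11 − 67.02 = 6.09 percentage points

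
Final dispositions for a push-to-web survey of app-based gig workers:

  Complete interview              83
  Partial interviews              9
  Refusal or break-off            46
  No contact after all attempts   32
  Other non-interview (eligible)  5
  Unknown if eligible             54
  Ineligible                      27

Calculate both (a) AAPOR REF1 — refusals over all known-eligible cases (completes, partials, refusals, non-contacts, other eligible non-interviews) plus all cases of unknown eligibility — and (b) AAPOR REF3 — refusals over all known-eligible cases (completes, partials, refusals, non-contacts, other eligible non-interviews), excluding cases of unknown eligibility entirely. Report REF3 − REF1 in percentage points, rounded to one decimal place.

6.2

Top: 46
Base: 83 + 9 + 46 + 32 + 5 + 54 = 229
REF1 = 46 / 229 = 0.2009
Base: 83 + 9 + 46 + 32 + 5 = 175
REF3 = 46 / 175 = 0.2629
Difference = 26.29 − 20.09 = 6.20 percentage points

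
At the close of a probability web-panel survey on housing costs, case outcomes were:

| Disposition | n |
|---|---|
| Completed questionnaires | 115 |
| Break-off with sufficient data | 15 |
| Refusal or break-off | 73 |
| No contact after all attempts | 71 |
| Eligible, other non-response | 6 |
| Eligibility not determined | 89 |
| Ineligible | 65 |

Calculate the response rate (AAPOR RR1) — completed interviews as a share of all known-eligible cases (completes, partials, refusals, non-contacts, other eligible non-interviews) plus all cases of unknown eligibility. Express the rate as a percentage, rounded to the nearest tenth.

31.2%

Numerator: 115
Denom: 115 + 15 + 73 + 71 + 6 + 89 = 369
RR1 = 115 / 369 = 0.3117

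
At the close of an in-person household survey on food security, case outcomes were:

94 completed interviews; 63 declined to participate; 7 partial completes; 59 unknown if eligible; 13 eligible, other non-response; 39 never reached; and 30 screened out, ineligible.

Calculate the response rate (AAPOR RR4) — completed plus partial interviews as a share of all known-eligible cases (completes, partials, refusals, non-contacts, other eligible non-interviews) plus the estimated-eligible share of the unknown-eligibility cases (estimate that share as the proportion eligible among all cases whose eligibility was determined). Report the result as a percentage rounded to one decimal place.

37.7%

Numerator: 94 + 7 = 101
Determined eligible: 94 + 7 + 63 + 39 + 13 = 216
e = 216 / (216 + 30) = 216 / 246 = 0.8780
e × U: 0.8780 × 59 = 51.80
Denom: 216 + 51.80 = 267.80
RR4 = 101 / 267.80 = 0.3771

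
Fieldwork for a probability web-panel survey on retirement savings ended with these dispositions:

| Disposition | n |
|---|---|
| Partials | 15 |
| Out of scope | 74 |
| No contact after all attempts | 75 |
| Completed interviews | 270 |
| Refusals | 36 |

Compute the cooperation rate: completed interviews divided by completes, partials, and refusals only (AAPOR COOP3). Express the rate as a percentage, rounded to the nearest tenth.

Numerator → 270
Denom → 270 + 15 + 36 = 321
COOP3 = 270 / 321 = 0.8411

84.1%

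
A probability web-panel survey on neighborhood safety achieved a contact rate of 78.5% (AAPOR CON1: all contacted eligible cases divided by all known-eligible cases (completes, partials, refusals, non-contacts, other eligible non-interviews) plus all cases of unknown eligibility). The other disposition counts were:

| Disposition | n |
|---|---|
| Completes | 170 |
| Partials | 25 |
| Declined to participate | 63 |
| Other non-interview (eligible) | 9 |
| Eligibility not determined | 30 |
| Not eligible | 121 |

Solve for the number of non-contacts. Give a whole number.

Numerator → 170 + 25 + 63 + 9 = 267
CON1 = 267 / D = 0.785
D = 267 / 0.785 = 340.1
Other denominator terms total 297
non-contacts = 340.1 − 297 ≈ 43

43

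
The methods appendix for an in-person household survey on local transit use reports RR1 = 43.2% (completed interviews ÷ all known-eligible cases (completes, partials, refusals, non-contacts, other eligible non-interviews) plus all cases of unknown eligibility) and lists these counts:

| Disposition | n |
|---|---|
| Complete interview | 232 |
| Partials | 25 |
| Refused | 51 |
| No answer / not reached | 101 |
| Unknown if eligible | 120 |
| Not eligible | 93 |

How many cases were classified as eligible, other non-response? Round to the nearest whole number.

RR1 = 232 / D = 0.432
D = 232 / 0.432 = 537.0
Remaining denominator categories sum to 529
eligible, other non-response = 537.0 − 529 ≈ 8

8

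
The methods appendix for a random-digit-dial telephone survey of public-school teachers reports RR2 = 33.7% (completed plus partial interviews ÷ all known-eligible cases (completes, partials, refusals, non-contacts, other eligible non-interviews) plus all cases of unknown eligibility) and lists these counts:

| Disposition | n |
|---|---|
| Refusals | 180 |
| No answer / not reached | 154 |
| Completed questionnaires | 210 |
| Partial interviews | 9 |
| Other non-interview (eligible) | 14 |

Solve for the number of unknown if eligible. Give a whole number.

83

Numerator = 210 + 9 = 219
RR2 = 219 / D = 0.337
D = 219 / 0.337 = 649.9
Other denominator terms total 567
unknown if eligible = 649.9 − 567 ≈ 83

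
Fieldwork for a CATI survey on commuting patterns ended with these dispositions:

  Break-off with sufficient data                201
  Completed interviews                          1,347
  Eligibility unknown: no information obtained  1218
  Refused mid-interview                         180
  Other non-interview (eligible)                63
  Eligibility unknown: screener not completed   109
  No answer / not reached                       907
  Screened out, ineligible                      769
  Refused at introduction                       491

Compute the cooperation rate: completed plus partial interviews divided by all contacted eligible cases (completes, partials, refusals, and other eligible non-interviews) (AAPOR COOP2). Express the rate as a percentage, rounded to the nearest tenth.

67.8%

Refused = 491 + 180 = 671
Unknown if eligible = 109 + 1218 = 1327
Num = 1347 + 201 = 1548
Base = 1347 + 201 + 671 + 63 = 2282
COOP2 = 1548 / 2282 = 0.6784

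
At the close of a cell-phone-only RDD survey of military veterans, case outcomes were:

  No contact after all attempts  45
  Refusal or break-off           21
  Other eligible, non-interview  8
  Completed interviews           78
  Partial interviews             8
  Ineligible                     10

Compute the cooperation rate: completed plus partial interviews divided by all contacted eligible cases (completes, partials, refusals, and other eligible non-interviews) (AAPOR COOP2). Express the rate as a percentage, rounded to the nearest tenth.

Top = 78 + 8 = 86
Denom = 78 + 8 + 21 + 8 = 115
COOP2 = 86 / 115 = 0.7478

74.8%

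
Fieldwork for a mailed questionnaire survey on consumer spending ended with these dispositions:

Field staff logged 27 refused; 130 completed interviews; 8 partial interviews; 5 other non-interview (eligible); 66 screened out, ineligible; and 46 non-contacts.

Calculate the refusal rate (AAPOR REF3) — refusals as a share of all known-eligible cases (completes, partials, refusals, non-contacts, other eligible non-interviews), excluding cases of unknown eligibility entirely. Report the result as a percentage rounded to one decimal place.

12.5%

Top → 27
Denominator → 130 + 8 + 27 + 46 + 5 = 216
REF3 = 27 / 216 = 0.1250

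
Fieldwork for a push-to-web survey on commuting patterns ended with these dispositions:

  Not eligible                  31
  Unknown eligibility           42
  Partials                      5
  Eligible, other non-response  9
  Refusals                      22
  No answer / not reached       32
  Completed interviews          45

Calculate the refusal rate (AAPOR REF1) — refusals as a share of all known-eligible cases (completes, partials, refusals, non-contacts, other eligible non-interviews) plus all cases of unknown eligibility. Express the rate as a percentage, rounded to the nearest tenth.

14.2%

Top = 22
Denom = 45 + 5 + 22 + 32 + 9 + 42 = 155
REF1 = 22 / 155 = 0.1419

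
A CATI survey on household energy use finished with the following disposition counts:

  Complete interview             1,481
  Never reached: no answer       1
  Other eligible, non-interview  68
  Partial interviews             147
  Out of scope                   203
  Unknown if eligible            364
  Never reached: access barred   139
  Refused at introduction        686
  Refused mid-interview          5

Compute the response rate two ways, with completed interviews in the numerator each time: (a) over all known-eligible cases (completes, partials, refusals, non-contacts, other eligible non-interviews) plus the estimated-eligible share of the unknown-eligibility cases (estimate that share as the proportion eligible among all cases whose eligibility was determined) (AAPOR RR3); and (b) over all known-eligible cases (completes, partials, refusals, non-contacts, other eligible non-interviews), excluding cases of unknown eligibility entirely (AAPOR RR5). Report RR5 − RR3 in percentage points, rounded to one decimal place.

Refusals = 686 + 5 = 691
No contact after all attempts = 1 + 139 = 140
Num = 1481
Determined eligible = 1481 + 147 + 691 + 140 + 68 = 2527
e = 2527 / (2527 + 203) = 2527 / 2730 = 0.9256
Estimated eligible among unknowns = 0.9256 × 364 = 336.92
Denominator = 2527 + 336.92 = 2863.92
RR3 = 1481 / 2863.92 = 0.5171
Denominator = 1481 + 147 + 691 + 140 + 68 = 2527
RR5 = 1481 / 2527 = 0.5861
Difference = 58.61 − 51.71 = 6.90 percentage points

6.9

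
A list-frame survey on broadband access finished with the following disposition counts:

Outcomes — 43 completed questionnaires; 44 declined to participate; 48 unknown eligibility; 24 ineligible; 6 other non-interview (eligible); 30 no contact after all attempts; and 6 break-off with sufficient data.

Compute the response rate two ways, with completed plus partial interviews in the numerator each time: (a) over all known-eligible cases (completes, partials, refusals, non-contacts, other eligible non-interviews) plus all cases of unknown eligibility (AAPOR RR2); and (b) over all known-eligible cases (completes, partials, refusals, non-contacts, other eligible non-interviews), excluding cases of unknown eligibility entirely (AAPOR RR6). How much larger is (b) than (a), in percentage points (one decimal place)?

10.3

Num = 43 + 6 = 49
Base = 43 + 6 + 44 + 30 + 6 + 48 = 177
RR2 = 49 / 177 = 0.2768
Base = 43 + 6 + 44 + 30 + 6 = 129
RR6 = 49 / 129 = 0.3798
Difference = 37.98 − 27.68 = 10.30 percentage points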